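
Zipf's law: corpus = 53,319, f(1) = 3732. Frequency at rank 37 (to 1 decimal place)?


Zipf's law: f(r) = f(1) / r
f(1) = 3732
f(37) = 3732 / 37
= 100.9 occurrences


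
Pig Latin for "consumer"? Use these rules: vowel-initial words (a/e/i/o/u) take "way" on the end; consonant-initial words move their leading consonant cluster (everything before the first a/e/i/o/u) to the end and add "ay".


Word: "consumer"
Starts with consonant(s) → move to end, add 'ay'
Consonant cluster: "c"
Pig Latin = "onsumercay"


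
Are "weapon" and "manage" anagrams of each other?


Word 1: "weapon" → sorted: aenopw
Word 2: "manage" → sorted: aaegmn
Same letters? aenopw != aaegmn
Anagram = No


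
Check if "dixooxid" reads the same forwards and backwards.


Word: "dixooxid"
Reversed: "dixooxid"
Forward == Backward? dixooxid == dixooxid
Palindrome = Yes


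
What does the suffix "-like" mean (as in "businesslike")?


Suffix: -like
Example: businesslike = business + -like
Meaning = resembling


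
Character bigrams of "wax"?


Word: "wax" (length 3)
Number of bigrams = 3 - 2 + 1 = 2
  Position 0: "wa"
  Position 1: "ax"
Bigrams = "wa", "ax"


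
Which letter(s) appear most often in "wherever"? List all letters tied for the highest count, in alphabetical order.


Word: "wherever"
Letter counts:
  'e': 3
  'h': 1
  'r': 2
  'v': 1
  'w': 1
Maximum count = 3
Most frequent = 'e' (3 times each)


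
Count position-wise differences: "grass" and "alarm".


Comparing character by character (same length = 5):
  Pos 0: 'g' vs 'a' !=
  Pos 1: 'r' vs 'l' !=
  Pos 2: 'a' vs 'a' =
  Pos 3: 's' vs 'r' !=
  Pos 4: 's' vs 'm' !=
Hamming distance = 4


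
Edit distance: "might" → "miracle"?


Word 1: "might" (length 5)
Word 2: "miracle" (length 7)
One optimal edit sequence (insert/delete/substitute each cost 1):
  1. keep 'm'
  2. keep 'i'
  3. insert 'r'  (+1)
  4. insert 'a'  (+1)
  5. substitute 'g' -> 'c'  (+1)
  6. substitute 'h' -> 'l'  (+1)
  7. substitute 't' -> 'e'  (+1)
Total edit operations: 5
Edit distance = 5


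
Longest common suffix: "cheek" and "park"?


Word 1: "cheek"
Word 2: "park"
Comparing from end:
  Pos -1: 'k' == 'k'
  Pos -2: 'e' != 'r' (stop)
LCS = "k" (length 1)


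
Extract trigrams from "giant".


Word: "giant" (length 5)
Number of trigrams = 5 - 3 + 1 = 3
  Position 0: "gia"
  Position 1: "ian"
  Position 2: "ant"
Trigrams = "gia", "ian", "ant"


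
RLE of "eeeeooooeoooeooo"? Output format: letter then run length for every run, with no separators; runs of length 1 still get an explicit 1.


String: "eeeeooooeoooeooo"
Scanning for consecutive runs:
  'e' x 4
  'o' x 4
  'e' x 1
  'o' x 3
  'e' x 1
  'o' x 3
RLE = "e4o4e1o3e1o3"


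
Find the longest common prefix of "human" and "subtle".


Word 1: "human"
Word 2: "subtle"
Comparing from start:
  Pos 0: 'h' != 's' (stop)
LCP = "" (length 0)


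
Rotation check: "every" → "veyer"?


Word: "every", Candidate: "veyer"
Method: check if candidate is substring of word+word
"everyevery" contains "veyer"? No
Is rotation = No


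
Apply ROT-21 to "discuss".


Word: "discuss"
Shift: 21
Each letter → (letter + shift) mod 26:
  'd' (3) + 21 = 24 → 'y'
  'i' (8) + 21 = 3 → 'd'
  's' (18) + 21 = 13 → 'n'
  'c' (2) + 21 = 23 → 'x'
  'u' (20) + 21 = 15 → 'p'
  's' (18) + 21 = 13 → 'n'
  's' (18) + 21 = 13 → 'n'
Result = "ydnxpnn"


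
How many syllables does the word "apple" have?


Word: "apple"
Syllable breakdown: ap / ple
Counting: 2 parts
= 2 syllables


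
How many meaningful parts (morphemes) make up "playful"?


Word: "playful"
Morphemes: play | -ful
Each morpheme carries meaning
= 2 morphemes


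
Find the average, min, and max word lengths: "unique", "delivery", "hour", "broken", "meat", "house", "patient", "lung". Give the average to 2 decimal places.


Lengths: "unique"=6, "delivery"=8, "hour"=4, "broken"=6, "meat"=4, "house"=5, "patient"=7, "lung"=4
Sum = 44, Count = 8
Average = 44/8 = 5.50
= avg=5.50, min=4, max=8


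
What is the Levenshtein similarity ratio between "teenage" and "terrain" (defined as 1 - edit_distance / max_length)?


Word 1: "teenage" (length 7)
Word 2: "terrain" (length 7)
One optimal edit sequence:
  1. keep 't'
  2. keep 'e'
  3. substitute 'e' -> 'r'  (+1)
  4. substitute 'n' -> 'r'  (+1)
  5. keep 'a'
  6. substitute 'g' -> 'i'  (+1)
  7. substitute 'e' -> 'n'  (+1)
Edit distance = 4
Max length = max(7, 7) = 7
Similarity = 1 - 4/7
= 0.4286


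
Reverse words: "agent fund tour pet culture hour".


Original: "agent fund tour pet culture hour"
Words (1..n): agent | fund | tour | pet | culture | hour
Reversed (n..1): hour | culture | pet | tour | fund | agent
Result = "hour culture pet tour fund agent"


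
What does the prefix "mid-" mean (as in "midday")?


Prefix: mid-
Example: midday = mid- + day
Meaning = middle


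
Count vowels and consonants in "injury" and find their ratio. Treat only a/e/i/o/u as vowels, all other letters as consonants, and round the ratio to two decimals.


Word: "injury"
Vowels (a,e,i,o,u): 2
Consonants: 4
Ratio = 2/4
= 0.50


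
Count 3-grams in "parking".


Word: "parking" (length 7)
Number of 3-grams = length - 3 + 1 = 7 - 3 + 1
= 5


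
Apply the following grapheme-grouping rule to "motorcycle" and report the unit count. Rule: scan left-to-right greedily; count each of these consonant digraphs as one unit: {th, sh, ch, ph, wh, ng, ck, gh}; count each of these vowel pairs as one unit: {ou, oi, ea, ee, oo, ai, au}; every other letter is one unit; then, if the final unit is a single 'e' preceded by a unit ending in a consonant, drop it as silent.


Word: "motorcycle" (10 letters)
Left-to-right scan:
  1. 'm' (letter)
  2. 'o' (letter)
  3. 't' (letter)
  4. 'o' (letter)
  5. 'r' (letter)
  6. 'c' (letter)
  7. 'y' (letter)
  8. 'c' (letter)
  9. 'l' (letter)
  10. 'e' (letter)
Units from scan: 10
Final unit is 'e' after a consonant -> drop as silent (-1)
Sound units = 9 units


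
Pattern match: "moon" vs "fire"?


Pattern of "moon": [0, 1, 1, 2]
Pattern of "fire": [0, 1, 2, 3]
Patterns do not match
Same pattern = No


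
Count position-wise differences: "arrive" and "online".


Comparing character by character (same length = 6):
  Pos 0: 'a' vs 'o' !=
  Pos 1: 'r' vs 'n' !=
  Pos 2: 'r' vs 'l' !=
  Pos 3: 'i' vs 'i' =
  Pos 4: 'v' vs 'n' !=
  Pos 5: 'e' vs 'e' =
Hamming distance = 4


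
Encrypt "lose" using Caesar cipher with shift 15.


Word: "lose"
Shift: 15
Each letter → (letter + shift) mod 26:
  'l' (11) + 15 = 0 → 'a'
  'o' (14) + 15 = 3 → 'd'
  's' (18) + 15 = 7 → 'h'
  'e' (4) + 15 = 19 → 't'
Result = "adht"


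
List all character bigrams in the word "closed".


Word: "closed" (length 6)
Number of bigrams = 6 - 2 + 1 = 5
  Position 0: "cl"
  Position 1: "lo"
  Position 2: "os"
  Position 3: "se"
  Position 4: "ed"
Bigrams = "cl", "lo", "os", "se", "ed"


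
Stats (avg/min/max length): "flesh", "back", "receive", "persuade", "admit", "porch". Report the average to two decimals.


Lengths: "flesh"=5, "back"=4, "receive"=7, "persuade"=8, "admit"=5, "porch"=5
Sum = 34, Count = 6
Average = 34/6 = 5.67
= avg=5.67, min=4, max=8


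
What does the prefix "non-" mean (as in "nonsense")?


Prefix: non-
As in: nonsense -> non- + sense
Meaning = not


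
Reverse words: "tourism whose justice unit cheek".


Original: "tourism whose justice unit cheek"
Words (1..n): tourism | whose | justice | unit | cheek
Reversed (n..1): cheek | unit | justice | whose | tourism
Result = "cheek unit justice whose tourism"


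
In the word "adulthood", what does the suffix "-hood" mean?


Suffix: -hood
Example: adulthood (adult + -hood)
Meaning = state / condition


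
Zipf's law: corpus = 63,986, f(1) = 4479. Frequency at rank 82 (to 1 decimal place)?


Zipf's law: f(r) = f(1) / r
f(1) = 4479
f(82) = 4479 / 82
= 54.6 occurrences


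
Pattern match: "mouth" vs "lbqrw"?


Pattern of "mouth": [0, 1, 2, 3, 4]
Pattern of "lbqrw": [0, 1, 2, 3, 4]
Patterns match
Same pattern = Yes


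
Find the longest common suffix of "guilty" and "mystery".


Word 1: "guilty"
Word 2: "mystery"
Comparing from end:
  Pos -1: 'y' == 'y'
  Pos -2: 't' != 'r' (stop)
LCS = "y" (length 1)


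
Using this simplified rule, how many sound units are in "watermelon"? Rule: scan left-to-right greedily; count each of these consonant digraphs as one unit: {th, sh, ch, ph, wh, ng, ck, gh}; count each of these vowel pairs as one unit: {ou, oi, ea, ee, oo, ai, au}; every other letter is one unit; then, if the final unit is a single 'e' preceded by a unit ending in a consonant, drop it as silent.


Word: "watermelon" (10 letters)
Left-to-right scan:
  (1) 'w' (letter)
  (2) 'a' (letter)
  (3) 't' (letter)
  (4) 'e' (letter)
  (5) 'r' (letter)
  (6) 'm' (letter)
  (7) 'e' (letter)
  (8) 'l' (letter)
  (9) 'o' (letter)
  (10) 'n' (letter)
Units from scan: 10
Sound units = 10 units


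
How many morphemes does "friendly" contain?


Word: "friendly"
Morphemes: friend | -ly
Each morpheme carries meaning
= 2 morphemes


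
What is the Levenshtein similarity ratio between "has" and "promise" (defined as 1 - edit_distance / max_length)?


Word 1: "has" (length 3)
Word 2: "promise" (length 7)
One optimal edit sequence:
  1. insert 'p'  (+1)
  2. insert 'r'  (+1)
  3. insert 'o'  (+1)
  4. substitute 'h' -> 'm'  (+1)
  5. substitute 'a' -> 'i'  (+1)
  6. keep 's'
  7. insert 'e'  (+1)
Edit distance = 6
Max length = max(3, 7) = 7
Similarity = 1 - 6/7
= 0.1429


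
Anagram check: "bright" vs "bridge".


Word 1: "bright" → sorted: bghirt
Word 2: "bridge" → sorted: bdegir
Same letters? bghirt != bdegir
Anagram = No


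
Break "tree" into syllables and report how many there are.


Word: "tree"
Syllable breakdown: tree
Counting: 1 part
= 1 syllable


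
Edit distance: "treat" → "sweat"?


Word 1: "treat" (length 5)
Word 2: "sweat" (length 5)
One optimal edit sequence (insert/delete/substitute each cost 1):
  1. substitute 't' -> 's'  (+1)
  2. substitute 'r' -> 'w'  (+1)
  3. keep 'e'
  4. keep 'a'
  5. keep 't'
Total edit operations: 2
Edit distance = 2


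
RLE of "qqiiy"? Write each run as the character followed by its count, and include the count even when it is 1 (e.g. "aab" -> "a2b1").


String: "qqiiy"
Scanning for consecutive runs:
  'q' x 2
  'i' x 2
  'y' x 1
RLE = "q2i2y1"


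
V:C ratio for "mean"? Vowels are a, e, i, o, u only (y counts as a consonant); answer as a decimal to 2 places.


Word: "mean"
Vowels (a,e,i,o,u): 2
Consonants: 2
Ratio = 2/2
= 1.00


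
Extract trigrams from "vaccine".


Word: "vaccine" (length 7)
Number of trigrams = 7 - 3 + 1 = 5
  Position 0: "vac"
  Position 1: "acc"
  Position 2: "cci"
  Position 3: "cin"
  Position 4: "ine"
Trigrams = "vac", "acc", "cci", "cin", "ine"


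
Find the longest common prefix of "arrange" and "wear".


Word 1: "arrange"
Word 2: "wear"
Comparing from start:
  Pos 0: 'a' != 'w' (stop)
LCP = "" (length 0)


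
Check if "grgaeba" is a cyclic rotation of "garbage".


Word: "garbage", Candidate: "grgaeba"
Method: check if candidate is substring of word+word
"garbagegarbage" contains "grgaeba"? No
Is rotation = No


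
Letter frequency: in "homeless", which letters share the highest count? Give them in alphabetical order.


Word: "homeless"
Letter counts:
  'e': 2
  'h': 1
  'l': 1
  'm': 1
  'o': 1
  's': 2
Maximum count = 2
Most frequent = 'e', 's' (2 times each)


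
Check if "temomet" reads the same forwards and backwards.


Word: "temomet"
Reversed: "temomet"
Forward == Backward? temomet == temomet
Palindrome = Yes


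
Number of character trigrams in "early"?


Word: "early" (length 5)
Number of 3-grams = length - 3 + 1 = 5 - 3 + 1
= 3


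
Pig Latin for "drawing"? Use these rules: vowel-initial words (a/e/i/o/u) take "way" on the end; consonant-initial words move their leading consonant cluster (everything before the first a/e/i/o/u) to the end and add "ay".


Word: "drawing"
Starts with consonant(s) → move to end, add 'ay'
Consonant cluster: "dr"
Pig Latin = "awingdray"


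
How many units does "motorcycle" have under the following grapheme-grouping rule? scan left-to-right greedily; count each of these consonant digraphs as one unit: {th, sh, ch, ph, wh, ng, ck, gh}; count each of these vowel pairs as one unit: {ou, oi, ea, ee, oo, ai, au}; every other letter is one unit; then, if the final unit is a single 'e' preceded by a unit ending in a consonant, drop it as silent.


Word: "motorcycle" (10 letters)
Left-to-right scan:
  [1] 'm' (letter)
  [2] 'o' (letter)
  [3] 't' (letter)
  [4] 'o' (letter)
  [5] 'r' (letter)
  [6] 'c' (letter)
  [7] 'y' (letter)
  [8] 'c' (letter)
  [9] 'l' (letter)
  [10] 'e' (letter)
Units from scan: 10
Final unit is 'e' after a consonant -> drop as silent (-1)
Sound units = 9 units


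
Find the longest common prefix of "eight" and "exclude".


Word 1: "eight"
Word 2: "exclude"
Comparing from start:
  Pos 0: 'e' == 'e'
  Pos 1: 'i' != 'x' (stop)
LCP = "e" (length 1)


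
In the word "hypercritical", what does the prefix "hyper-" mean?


Prefix: hyper-
Example: hypercritical (hyper- + critical)
Meaning = over / excessive


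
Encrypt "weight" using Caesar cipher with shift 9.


Word: "weight"
Shift: 9
Each letter → (letter + shift) mod 26:
  'w' (22) + 9 = 5 → 'f'
  'e' (4) + 9 = 13 → 'n'
  'i' (8) + 9 = 17 → 'r'
  'g' (6) + 9 = 15 → 'p'
  'h' (7) + 9 = 16 → 'q'
  't' (19) + 9 = 2 → 'c'
Result = "fnrpqc"


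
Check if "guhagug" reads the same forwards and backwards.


Word: "guhagug"
Reversed: "gugahug"
Forward == Backward? guhagug != gugahug
Palindrome = No


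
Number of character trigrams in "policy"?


Word: "policy" (length 6)
Number of 3-grams = length - 3 + 1 = 6 - 3 + 1
= 4


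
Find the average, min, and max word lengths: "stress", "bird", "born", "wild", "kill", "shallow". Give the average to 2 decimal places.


Lengths: "stress"=6, "bird"=4, "born"=4, "wild"=4, "kill"=4, "shallow"=7
Sum = 29, Count = 6
Average = 29/6 = 4.83
= avg=4.83, min=4, max=7


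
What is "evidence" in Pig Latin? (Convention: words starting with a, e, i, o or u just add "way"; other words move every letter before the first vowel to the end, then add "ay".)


Word: "evidence"
Starts with vowel → add 'way'
Pig Latin = "evidenceway"


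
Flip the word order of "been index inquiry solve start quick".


Original: "been index inquiry solve start quick"
Words (1..n): been | index | inquiry | solve | start | quick
Reversed (n..1): quick | start | solve | inquiry | index | been
Result = "quick start solve inquiry index been"


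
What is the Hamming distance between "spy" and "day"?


Comparing character by character (same length = 3):
  Pos 0: 's' vs 'd' !=
  Pos 1: 'p' vs 'a' !=
  Pos 2: 'y' vs 'y' =
Hamming distance = 2


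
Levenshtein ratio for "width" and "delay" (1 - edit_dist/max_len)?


Word 1: "width" (length 5)
Word 2: "delay" (length 5)
One optimal edit sequence:
  1. substitute 'w' -> 'd'  (+1)
  2. substitute 'i' -> 'e'  (+1)
  3. substitute 'd' -> 'l'  (+1)
  4. substitute 't' -> 'a'  (+1)
  5. substitute 'h' -> 'y'  (+1)
Edit distance = 5
Max length = max(5, 5) = 5
Similarity = 1 - 5/5
= 0.0000


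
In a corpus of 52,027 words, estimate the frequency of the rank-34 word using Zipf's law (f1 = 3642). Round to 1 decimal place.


Zipf's law: f(r) = f(1) / r
f(1) = 3642
f(34) = 3642 / 34
= 107.1 occurrences


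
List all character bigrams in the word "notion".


Word: "notion" (length 6)
Number of bigrams = 6 - 2 + 1 = 5
  Position 0: "no"
  Position 1: "ot"
  Position 2: "ti"
  Position 3: "io"
  Position 4: "on"
Bigrams = "no", "ot", "ti", "io", "on"


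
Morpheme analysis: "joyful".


Word: "joyful"
Morphemes: joy / -ful
Each morpheme carries meaning
= 2 morphemes


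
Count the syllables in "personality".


Word: "personality"
Syllable breakdown: per · son · al · i · ty
Counting: 5 parts
= 5 syllables


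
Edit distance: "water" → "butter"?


Word 1: "water" (length 5)
Word 2: "butter" (length 6)
One optimal edit sequence (insert/delete/substitute each cost 1):
  1. insert 'b'  (+1)
  2. substitute 'w' -> 'u'  (+1)
  3. substitute 'a' -> 't'  (+1)
  4. keep 't'
  5. keep 'e'
  6. keep 'r'
Total edit operations: 3
Edit distance = 3


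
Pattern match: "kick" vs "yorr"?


Pattern of "kick": [0, 1, 2, 0]
Pattern of "yorr": [0, 1, 2, 2]
Patterns do not match
Same pattern = No


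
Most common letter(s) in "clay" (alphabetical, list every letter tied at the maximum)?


Word: "clay"
Letter counts:
  'a': 1
  'c': 1
  'l': 1
  'y': 1
Maximum count = 1
Most frequent = 'a', 'c', 'l', 'y' (1 time each)


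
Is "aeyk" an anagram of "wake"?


Word 1: "wake" → sorted: aekw
Word 2: "aeyk" → sorted: aeky
Same letters? aekw != aeky
Anagram = No


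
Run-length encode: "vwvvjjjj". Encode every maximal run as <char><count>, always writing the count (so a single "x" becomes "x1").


String: "vwvvjjjj"
Scanning for consecutive runs:
  'v' x 1
  'w' x 1
  'v' x 2
  'j' x 4
RLE = "v1w1v2j4"


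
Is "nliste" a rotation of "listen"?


Word: "listen", Candidate: "nliste"
Method: check if candidate is substring of word+word
"listenlisten" contains "nliste"? Yes
Is rotation = Yes


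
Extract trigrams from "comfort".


Word: "comfort" (length 7)
Number of trigrams = 7 - 3 + 1 = 5
  Position 0: "com"
  Position 1: "omf"
  Position 2: "mfo"
  Position 3: "for"
  Position 4: "ort"
Trigrams = "com", "omf", "mfo", "for", "ort"


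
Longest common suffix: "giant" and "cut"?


Word 1: "giant"
Word 2: "cut"
Comparing from end:
  Pos -1: 't' == 't'
  Pos -2: 'n' != 'u' (stop)
LCS = "t" (length 1)


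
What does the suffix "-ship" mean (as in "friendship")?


Suffix: -ship
Example: friendship = friend + -ship
Meaning = state / position


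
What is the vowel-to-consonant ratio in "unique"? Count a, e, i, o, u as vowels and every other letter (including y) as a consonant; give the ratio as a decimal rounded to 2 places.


Word: "unique"
Vowels (a,e,i,o,u): 4
Consonants: 2
Ratio = 4/2
= 2.00


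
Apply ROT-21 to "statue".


Word: "statue"
Shift: 21
Each letter → (letter + shift) mod 26:
  's' (18) + 21 = 13 → 'n'
  't' (19) + 21 = 14 → 'o'
  'a' (0) + 21 = 21 → 'v'
  't' (19) + 21 = 14 → 'o'
  'u' (20) + 21 = 15 → 'p'
  'e' (4) + 21 = 25 → 'z'
Result = "novopz"


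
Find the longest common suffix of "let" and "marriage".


Word 1: "let"
Word 2: "marriage"
Comparing from end:
  Pos -1: 't' != 'e' (stop)
LCS = "" (length 0)


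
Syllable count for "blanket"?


Word: "blanket"
Syllable breakdown: blan / ket
Counting: 2 parts
= 2 syllables


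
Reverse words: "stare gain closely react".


Original: "stare gain closely react"
Words (1..n): stare | gain | closely | react
Reversed (n..1): react | closely | gain | stare
Result = "react closely gain stare"


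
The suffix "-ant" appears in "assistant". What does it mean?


Suffix: -ant
Example: assistant = assist + -ant
Meaning = one who / that which


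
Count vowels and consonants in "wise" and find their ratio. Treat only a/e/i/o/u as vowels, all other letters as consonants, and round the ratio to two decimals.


Word: "wise"
Vowels (a,e,i,o,u): 2
Consonants: 2
Ratio = 2/2
= 1.00


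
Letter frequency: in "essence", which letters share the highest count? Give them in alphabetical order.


Word: "essence"
Letter counts:
  'c': 1
  'e': 3
  'n': 1
  's': 2
Maximum count = 3
Most frequent = 'e' (3 times each)


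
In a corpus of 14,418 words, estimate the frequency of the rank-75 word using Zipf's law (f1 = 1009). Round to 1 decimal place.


Zipf's law: f(r) = f(1) / r
f(1) = 1009
f(75) = 1009 / 75
= 13.5 occurrences


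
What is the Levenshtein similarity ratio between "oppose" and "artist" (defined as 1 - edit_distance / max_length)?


Word 1: "oppose" (length 6)
Word 2: "artist" (length 6)
One optimal edit sequence:
  1. substitute 'o' -> 'a'  (+1)
  2. substitute 'p' -> 'r'  (+1)
  3. substitute 'p' -> 't'  (+1)
  4. substitute 'o' -> 'i'  (+1)
  5. keep 's'
  6. substitute 'e' -> 't'  (+1)
Edit distance = 5
Max length = max(6, 6) = 6
Similarity = 1 - 5/6
= 0.1667


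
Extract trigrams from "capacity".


Word: "capacity" (length 8)
Number of trigrams = 8 - 3 + 1 = 6
  Position 0: "cap"
  Position 1: "apa"
  Position 2: "pac"
  Position 3: "aci"
  Position 4: "cit"
  Position 5: "ity"
Trigrams = "cap", "apa", "pac", "aci", "cit", "ity"


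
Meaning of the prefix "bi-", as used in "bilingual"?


Prefix: bi-
As in: bilingual -> bi- + lingual
Meaning = two


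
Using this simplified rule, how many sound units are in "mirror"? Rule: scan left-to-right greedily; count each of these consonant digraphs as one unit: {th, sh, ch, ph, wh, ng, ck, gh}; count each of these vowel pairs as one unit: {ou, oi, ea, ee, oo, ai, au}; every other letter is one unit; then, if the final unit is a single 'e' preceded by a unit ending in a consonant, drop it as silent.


Word: "mirror" (6 letters)
Left-to-right scan:
  1. 'm' (letter)
  2. 'i' (letter)
  3. 'r' (letter)
  4. 'r' (letter)
  5. 'o' (letter)
  6. 'r' (letter)
Units from scan: 6
Sound units = 6 units


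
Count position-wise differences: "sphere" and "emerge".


Comparing character by character (same length = 6):
  Pos 0: 's' vs 'e' !=
  Pos 1: 'p' vs 'm' !=
  Pos 2: 'h' vs 'e' !=
  Pos 3: 'e' vs 'r' !=
  Pos 4: 'r' vs 'g' !=
  Pos 5: 'e' vs 'e' =
Hamming distance = 5


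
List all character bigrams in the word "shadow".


Word: "shadow" (length 6)
Number of bigrams = 6 - 2 + 1 = 5
  Position 0: "sh"
  Position 1: "ha"
  Position 2: "ad"
  Position 3: "do"
  Position 4: "ow"
Bigrams = "sh", "ha", "ad", "do", "ow"


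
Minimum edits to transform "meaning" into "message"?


Word 1: "meaning" (length 7)
Word 2: "message" (length 7)
One optimal edit sequence (insert/delete/substitute each cost 1):
  1. keep 'm'
  2. keep 'e'
  3. substitute 'a' -> 's'  (+1)
  4. substitute 'n' -> 's'  (+1)
  5. substitute 'i' -> 'a'  (+1)
  6. substitute 'n' -> 'g'  (+1)
  7. substitute 'g' -> 'e'  (+1)
Total edit operations: 5
Edit distance = 5


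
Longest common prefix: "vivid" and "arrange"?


Word 1: "vivid"
Word 2: "arrange"
Comparing from start:
  Pos 0: 'v' != 'a' (stop)
LCP = "" (length 0)


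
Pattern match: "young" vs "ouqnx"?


Pattern of "young": [0, 1, 2, 3, 4]
Pattern of "ouqnx": [0, 1, 2, 3, 4]
Patterns match
Same pattern = Yes


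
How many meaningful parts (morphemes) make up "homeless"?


Word: "homeless"
Morphemes: home / -less
Each morpheme carries meaning
= 2 morphemes


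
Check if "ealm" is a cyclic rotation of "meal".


Word: "meal", Candidate: "ealm"
Method: check if candidate is substring of word+word
"mealmeal" contains "ealm"? Yes
Is rotation = Yes


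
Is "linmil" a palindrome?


Word: "linmil"
Reversed: "limnil"
Forward == Backward? linmil != limnil
Palindrome = No


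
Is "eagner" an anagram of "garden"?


Word 1: "garden" → sorted: adegnr
Word 2: "eagner" → sorted: aeegnr
Same letters? adegnr != aeegnr
Anagram = No


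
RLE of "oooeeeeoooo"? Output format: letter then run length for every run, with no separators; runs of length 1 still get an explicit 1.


String: "oooeeeeoooo"
Scanning for consecutive runs:
  'o' x 3
  'e' x 4
  'o' x 4
RLE = "o3e4o4"


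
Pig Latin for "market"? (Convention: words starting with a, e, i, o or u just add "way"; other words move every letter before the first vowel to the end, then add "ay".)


Word: "market"
Starts with consonant(s) → move to end, add 'ay'
Consonant cluster: "m"
Pig Latin = "arketmay"


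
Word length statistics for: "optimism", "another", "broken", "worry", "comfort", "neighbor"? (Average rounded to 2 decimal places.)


Lengths: "optimism"=8, "another"=7, "broken"=6, "worry"=5, "comfort"=7, "neighbor"=8
Sum = 41, Count = 6
Average = 41/6 = 6.83
= avg=6.83, min=5, max=8


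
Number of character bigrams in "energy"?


Word: "energy" (length 6)
Number of 2-grams = length - 2 + 1 = 6 - 2 + 1
= 5


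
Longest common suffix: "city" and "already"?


Word 1: "city"
Word 2: "already"
Comparing from end:
  Pos -1: 'y' == 'y'
  Pos -2: 't' != 'd' (stop)
LCS = "y" (length 1)


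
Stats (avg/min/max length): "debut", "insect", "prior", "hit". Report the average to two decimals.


Lengths: "debut"=5, "insect"=6, "prior"=5, "hit"=3
Sum = 19, Count = 4
Average = 19/4 = 4.75
= avg=4.75, min=3, max=6


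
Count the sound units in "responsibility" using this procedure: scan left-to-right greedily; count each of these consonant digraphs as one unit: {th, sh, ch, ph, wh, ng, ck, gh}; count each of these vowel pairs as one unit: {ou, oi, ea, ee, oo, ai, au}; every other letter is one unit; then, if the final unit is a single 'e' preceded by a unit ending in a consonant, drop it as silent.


Word: "responsibility" (14 letters)
Left-to-right scan:
  1. 'r' (letter)
  2. 'e' (letter)
  3. 's' (letter)
  4. 'p' (letter)
  5. 'o' (letter)
  6. 'n' (letter)
  7. 's' (letter)
  8. 'i' (letter)
  9. 'b' (letter)
  10. 'i' (letter)
  11. 'l' (letter)
  12. 'i' (letter)
  13. 't' (letter)
  14. 'y' (letter)
Units from scan: 14
Sound units = 14 units


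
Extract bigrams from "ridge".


Word: "ridge" (length 5)
Number of bigrams = 5 - 2 + 1 = 4
  Position 0: "ri"
  Position 1: "id"
  Position 2: "dg"
  Position 3: "ge"
Bigrams = "ri", "id", "dg", "ge"


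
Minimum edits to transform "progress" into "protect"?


Word 1: "progress" (length 8)
Word 2: "protect" (length 7)
One optimal edit sequence (insert/delete/substitute each cost 1):
  1. keep 'p'
  2. keep 'r'
  3. keep 'o'
  4. delete 'g'  (+1)
  5. substitute 'r' -> 't'  (+1)
  6. keep 'e'
  7. substitute 's' -> 'c'  (+1)
  8. substitute 's' -> 't'  (+1)
Total edit operations: 4
Edit distance = 4


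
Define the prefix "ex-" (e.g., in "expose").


Prefix: ex-
Example: expose (ex- + pose)
Meaning = out / former


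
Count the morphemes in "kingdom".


Word: "kingdom"
Morphemes: king | -dom
Each morpheme carries meaning
= 2 morphemes


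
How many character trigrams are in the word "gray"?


Word: "gray" (length 4)
Number of 3-grams = length - 3 + 1 = 4 - 3 + 1
= 2


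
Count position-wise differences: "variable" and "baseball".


Comparing character by character (same length = 8):
  Pos 0: 'v' vs 'b' !=
  Pos 1: 'a' vs 'a' =
  Pos 2: 'r' vs 's' !=
  Pos 3: 'i' vs 'e' !=
  Pos 4: 'a' vs 'b' !=
  Pos 5: 'b' vs 'a' !=
  Pos 6: 'l' vs 'l' =
  Pos 7: 'e' vs 'l' !=
Hamming distance = 6


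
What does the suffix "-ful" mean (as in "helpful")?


Suffix: -ful
Example: helpful = help + -ful
Meaning = full of


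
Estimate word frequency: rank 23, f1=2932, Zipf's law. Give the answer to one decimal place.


Zipf's law: f(r) = f(1) / r
f(1) = 2932
f(23) = 2932 / 23
= 127.5 occurrences


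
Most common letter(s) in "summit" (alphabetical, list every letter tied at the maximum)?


Word: "summit"
Letter counts:
  'i': 1
  'm': 2
  's': 1
  't': 1
  'u': 1
Maximum count = 2
Most frequent = 'm' (2 times each)


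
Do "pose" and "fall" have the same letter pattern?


Pattern of "pose": [0, 1, 2, 3]
Pattern of "fall": [0, 1, 2, 2]
Patterns do not match
Same pattern = No


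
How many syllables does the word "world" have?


Word: "world"
Syllable breakdown: world
Counting: 1 part
= 1 syllable


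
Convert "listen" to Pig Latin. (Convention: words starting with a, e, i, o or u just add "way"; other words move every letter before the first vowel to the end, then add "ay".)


Word: "listen"
Starts with consonant(s) → move to end, add 'ay'
Consonant cluster: "l"
Pig Latin = "istenlay"


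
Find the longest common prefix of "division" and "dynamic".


Word 1: "division"
Word 2: "dynamic"
Comparing from start:
  Pos 0: 'd' == 'd'
  Pos 1: 'i' != 'y' (stop)
LCP = "d" (length 1)


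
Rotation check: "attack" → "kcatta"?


Word: "attack", Candidate: "kcatta"
Method: check if candidate is substring of word+word
"attackattack" contains "kcatta"? No
Is rotation = No


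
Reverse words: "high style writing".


Original: "high style writing"
Words (1..n): high | style | writing
Reversed (n..1): writing | style | high
Result = "writing style high"


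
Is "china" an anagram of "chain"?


Word 1: "chain" → sorted: achin
Word 2: "china" → sorted: achin
Same letters? achin == achin
Anagram = Yes


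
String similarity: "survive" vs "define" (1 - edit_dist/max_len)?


Word 1: "survive" (length 7)
Word 2: "define" (length 6)
One optimal edit sequence:
  1. delete 's'  (+1)
  2. substitute 'u' -> 'd'  (+1)
  3. substitute 'r' -> 'e'  (+1)
  4. substitute 'v' -> 'f'  (+1)
  5. keep 'i'
  6. substitute 'v' -> 'n'  (+1)
  7. keep 'e'
Edit distance = 5
Max length = max(7, 6) = 7
Similarity = 1 - 5/7
= 0.2857


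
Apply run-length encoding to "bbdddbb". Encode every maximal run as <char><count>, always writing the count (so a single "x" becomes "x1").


String: "bbdddbb"
Scanning for consecutive runs:
  'b' x 2
  'd' x 3
  'b' x 2
RLE = "b2d3b2"


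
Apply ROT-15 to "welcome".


Word: "welcome"
Shift: 15
Each letter → (letter + shift) mod 26:
  'w' (22) + 15 = 11 → 'l'
  'e' (4) + 15 = 19 → 't'
  'l' (11) + 15 = 0 → 'a'
  'c' (2) + 15 = 17 → 'r'
  'o' (14) + 15 = 3 → 'd'
  'm' (12) + 15 = 1 → 'b'
  'e' (4) + 15 = 19 → 't'
Result = "ltardbt"


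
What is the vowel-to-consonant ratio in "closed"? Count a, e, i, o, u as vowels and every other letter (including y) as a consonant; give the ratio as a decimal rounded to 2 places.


Word: "closed"
Vowels (a,e,i,o,u): 2
Consonants: 4
Ratio = 2/4
= 0.50


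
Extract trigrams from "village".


Word: "village" (length 7)
Number of trigrams = 7 - 3 + 1 = 5
  Position 0: "vil"
  Position 1: "ill"
  Position 2: "lla"
  Position 3: "lag"
  Position 4: "age"
Trigrams = "vil", "ill", "lla", "lag", "age"


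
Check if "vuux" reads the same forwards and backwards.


Word: "vuux"
Reversed: "xuuv"
Forward == Backward? vuux != xuuv
Palindrome = No


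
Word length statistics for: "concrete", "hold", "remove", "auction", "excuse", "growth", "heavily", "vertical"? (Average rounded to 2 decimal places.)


Lengths: "concrete"=8, "hold"=4, "remove"=6, "auction"=7, "excuse"=6, "growth"=6, "heavily"=7, "vertical"=8
Sum = 52, Count = 8
Average = 52/8 = 6.50
= avg=6.50, min=4, max=8


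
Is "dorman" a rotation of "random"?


Word: "random", Candidate: "dorman"
Method: check if candidate is substring of word+word
"randomrandom" contains "dorman"? No
Is rotation = No


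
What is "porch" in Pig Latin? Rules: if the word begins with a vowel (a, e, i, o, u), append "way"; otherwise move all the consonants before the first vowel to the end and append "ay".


Word: "porch"
Starts with consonant(s) → move to end, add 'ay'
Consonant cluster: "p"
Pig Latin = "orchpay"


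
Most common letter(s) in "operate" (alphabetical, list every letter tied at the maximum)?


Word: "operate"
Letter counts:
  'a': 1
  'e': 2
  'o': 1
  'p': 1
  'r': 1
  't': 1
Maximum count = 2
Most frequent = 'e' (2 times each)


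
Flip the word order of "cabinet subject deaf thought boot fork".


Original: "cabinet subject deaf thought boot fork"
Words (1..n): cabinet | subject | deaf | thought | boot | fork
Reversed (n..1): fork | boot | thought | deaf | subject | cabinet
Result = "fork boot thought deaf subject cabinet"


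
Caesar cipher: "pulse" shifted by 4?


Word: "pulse"
Shift: 4
Each letter → (letter + shift) mod 26:
  'p' (15) + 4 = 19 → 't'
  'u' (20) + 4 = 24 → 'y'
  'l' (11) + 4 = 15 → 'p'
  's' (18) + 4 = 22 → 'w'
  'e' (4) + 4 = 8 → 'i'
Result = "typwi"


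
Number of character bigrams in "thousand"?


Word: "thousand" (length 8)
Number of 2-grams = length - 2 + 1 = 8 - 2 + 1
= 7


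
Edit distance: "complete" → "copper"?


Word 1: "complete" (length 8)
Word 2: "copper" (length 6)
One optimal edit sequence (insert/delete/substitute each cost 1):
  1. keep 'c'
  2. keep 'o'
  3. delete 'm'  (+1)
  4. keep 'p'
  5. substitute 'l' -> 'p'  (+1)
  6. keep 'e'
  7. delete 't'  (+1)
  8. substitute 'e' -> 'r'  (+1)
Total edit operations: 4
Edit distance = 4


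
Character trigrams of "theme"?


Word: "theme" (length 5)
Number of trigrams = 5 - 3 + 1 = 3
  Position 0: "the"
  Position 1: "hem"
  Position 2: "eme"
Trigrams = "the", "hem", "eme"


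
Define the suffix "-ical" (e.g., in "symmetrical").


Suffix: -ical
As in: symmetrical -> symmetry + -ical, with a spelling change
Meaning = relating to


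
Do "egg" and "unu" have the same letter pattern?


Pattern of "egg": [0, 1, 1]
Pattern of "unu": [0, 1, 0]
Patterns do not match
Same pattern = No


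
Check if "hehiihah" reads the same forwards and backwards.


Word: "hehiihah"
Reversed: "hahiiheh"
Forward == Backward? hehiihah != hahiiheh
Palindrome = No


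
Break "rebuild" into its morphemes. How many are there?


Word: "rebuild"
Morphemes: re- / build
Each morpheme carries meaning
= 2 morphemes


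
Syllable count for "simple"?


Word: "simple"
Syllable breakdown: sim · ple
Counting: 2 parts
= 2 syllables


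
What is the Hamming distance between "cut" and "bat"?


Comparing character by character (same length = 3):
  Pos 0: 'c' vs 'b' !=
  Pos 1: 'u' vs 'a' !=
  Pos 2: 't' vs 't' =
Hamming distance = 2


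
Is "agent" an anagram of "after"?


Word 1: "after" → sorted: aefrt
Word 2: "agent" → sorted: aegnt
Same letters? aefrt != aegnt
Anagram = No


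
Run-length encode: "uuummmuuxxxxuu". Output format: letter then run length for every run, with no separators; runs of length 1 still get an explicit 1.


String: "uuummmuuxxxxuu"
Scanning for consecutive runs:
  'u' x 3
  'm' x 3
  'u' x 2
  'x' x 4
  'u' x 2
RLE = "u3m3u2x4u2"


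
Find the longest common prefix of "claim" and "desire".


Word 1: "claim"
Word 2: "desire"
Comparing from start:
  Pos 0: 'c' != 'd' (stop)
LCP = "" (length 0)


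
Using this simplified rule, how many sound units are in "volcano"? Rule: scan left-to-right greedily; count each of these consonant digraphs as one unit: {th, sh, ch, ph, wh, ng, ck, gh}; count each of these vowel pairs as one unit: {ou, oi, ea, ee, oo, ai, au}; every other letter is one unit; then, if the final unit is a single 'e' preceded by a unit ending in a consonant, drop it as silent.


Word: "volcano" (7 letters)
Left-to-right scan:
  1. 'v' (letter)
  2. 'o' (letter)
  3. 'l' (letter)
  4. 'c' (letter)
  5. 'a' (letter)
  6. 'n' (letter)
  7. 'o' (letter)
Units from scan: 7
Sound units = 7 units


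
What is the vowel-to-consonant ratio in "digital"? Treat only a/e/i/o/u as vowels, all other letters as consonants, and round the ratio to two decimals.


Word: "digital"
Vowels (a,e,i,o,u): 3
Consonants: 4
Ratio = 3/4
= 0.75


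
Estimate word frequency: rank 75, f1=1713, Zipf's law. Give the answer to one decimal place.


Zipf's law: f(r) = f(1) / r
f(1) = 1713
f(75) = 1713 / 75
= 22.8 occurrences


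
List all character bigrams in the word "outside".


Word: "outside" (length 7)
Number of bigrams = 7 - 2 + 1 = 6
  Position 0: "ou"
  Position 1: "ut"
  Position 2: "ts"
  Position 3: "si"
  Position 4: "id"
  Position 5: "de"
Bigrams = "ou", "ut", "ts", "si", "id", "de"


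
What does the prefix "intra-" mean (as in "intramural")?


Prefix: intra-
As in: intramural -> intra- + mural
Meaning = within


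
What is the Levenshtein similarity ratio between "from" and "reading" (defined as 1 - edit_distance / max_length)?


Word 1: "from" (length 4)
Word 2: "reading" (length 7)
One optimal edit sequence:
  1. insert 'r'  (+1)
  2. insert 'e'  (+1)
  3. insert 'a'  (+1)
  4. substitute 'f' -> 'd'  (+1)
  5. substitute 'r' -> 'i'  (+1)
  6. substitute 'o' -> 'n'  (+1)
  7. substitute 'm' -> 'g'  (+1)
Edit distance = 7
Max length = max(4, 7) = 7
Similarity = 1 - 7/7
= 0.0000


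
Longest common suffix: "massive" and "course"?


Word 1: "massive"
Word 2: "course"
Comparing from end:
  Pos -1: 'e' == 'e'
  Pos -2: 'v' != 's' (stop)
LCS = "e" (length 1)


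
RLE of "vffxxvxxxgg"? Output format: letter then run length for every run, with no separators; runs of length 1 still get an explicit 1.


String: "vffxxvxxxgg"
Scanning for consecutive runs:
  'v' x 1
  'f' x 2
  'x' x 2
  'v' x 1
  'x' x 3
  'g' x 2
RLE = "v1f2x2v1x3g2"


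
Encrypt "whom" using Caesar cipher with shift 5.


Word: "whom"
Shift: 5
Each letter → (letter + shift) mod 26:
  'w' (22) + 5 = 1 → 'b'
  'h' (7) + 5 = 12 → 'm'
  'o' (14) + 5 = 19 → 't'
  'm' (12) + 5 = 17 → 'r'
Result = "bmtr"


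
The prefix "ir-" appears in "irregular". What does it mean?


Prefix: ir-
Example: irregular (ir- + regular)
Meaning = not


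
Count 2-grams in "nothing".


Word: "nothing" (length 7)
Number of 2-grams = length - 2 + 1 = 7 - 2 + 1
= 6


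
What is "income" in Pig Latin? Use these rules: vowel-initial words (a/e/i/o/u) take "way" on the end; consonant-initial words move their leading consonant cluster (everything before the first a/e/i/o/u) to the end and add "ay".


Word: "income"
Starts with vowel → add 'way'
Pig Latin = "incomeway"


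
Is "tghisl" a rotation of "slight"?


Word: "slight", Candidate: "tghisl"
Method: check if candidate is substring of word+word
"slightslight" contains "tghisl"? No
Is rotation = No


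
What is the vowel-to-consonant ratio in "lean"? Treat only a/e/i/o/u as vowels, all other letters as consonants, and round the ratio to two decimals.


Word: "lean"
Vowels (a,e,i,o,u): 2
Consonants: 2
Ratio = 2/2
= 1.00


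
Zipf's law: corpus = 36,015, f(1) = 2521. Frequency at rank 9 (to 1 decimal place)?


Zipf's law: f(r) = f(1) / r
f(1) = 2521
f(9) = 2521 / 9
= 280.1 occurrences


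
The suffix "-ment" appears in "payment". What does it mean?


Suffix: -ment
As in: payment -> pay + -ment
Meaning = result of action


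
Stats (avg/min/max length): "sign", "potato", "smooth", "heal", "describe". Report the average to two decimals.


Lengths: "sign"=4, "potato"=6, "smooth"=6, "heal"=4, "describe"=8
Sum = 28, Count = 5
Average = 28/5 = 5.60
= avg=5.60, min=4, max=8


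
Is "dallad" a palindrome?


Word: "dallad"
Reversed: "dallad"
Forward == Backward? dallad == dallad
Palindrome = Yes


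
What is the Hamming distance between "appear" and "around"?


Comparing character by character (same length = 6):
  Pos 0: 'a' vs 'a' =
  Pos 1: 'p' vs 'r' !=
  Pos 2: 'p' vs 'o' !=
  Pos 3: 'e' vs 'u' !=
  Pos 4: 'a' vs 'n' !=
  Pos 5: 'r' vs 'd' !=
Hamming distance = 5


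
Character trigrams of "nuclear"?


Word: "nuclear" (length 7)
Number of trigrams = 7 - 3 + 1 = 5
  Position 0: "nuc"
  Position 1: "ucl"
  Position 2: "cle"
  Position 3: "lea"
  Position 4: "ear"
Trigrams = "nuc", "ucl", "cle", "lea", "ear"


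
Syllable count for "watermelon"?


Word: "watermelon"
Syllable breakdown: wa / ter / mel / on
Counting: 4 parts
= 4 syllables


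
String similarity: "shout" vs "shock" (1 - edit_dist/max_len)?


Word 1: "shout" (length 5)
Word 2: "shock" (length 5)
One optimal edit sequence:
  1. keep 's'
  2. keep 'h'
  3. keep 'o'
  4. substitute 'u' -> 'c'  (+1)
  5. substitute 't' -> 'k'  (+1)
Edit distance = 2
Max length = max(5, 5) = 5
Similarity = 1 - 2/5
= 0.6000


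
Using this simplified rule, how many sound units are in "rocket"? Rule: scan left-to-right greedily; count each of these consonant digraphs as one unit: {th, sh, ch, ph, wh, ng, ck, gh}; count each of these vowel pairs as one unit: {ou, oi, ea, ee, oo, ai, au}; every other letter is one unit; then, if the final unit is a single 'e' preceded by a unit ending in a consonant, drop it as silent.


Word: "rocket" (6 letters)
Left-to-right scan:
  [1] 'r' (letter)
  [2] 'o' (letter)
  [3] 'ck' (digraph)
  [4] 'e' (letter)
  [5] 't' (letter)
Units from scan: 5
Sound units = 5 units
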